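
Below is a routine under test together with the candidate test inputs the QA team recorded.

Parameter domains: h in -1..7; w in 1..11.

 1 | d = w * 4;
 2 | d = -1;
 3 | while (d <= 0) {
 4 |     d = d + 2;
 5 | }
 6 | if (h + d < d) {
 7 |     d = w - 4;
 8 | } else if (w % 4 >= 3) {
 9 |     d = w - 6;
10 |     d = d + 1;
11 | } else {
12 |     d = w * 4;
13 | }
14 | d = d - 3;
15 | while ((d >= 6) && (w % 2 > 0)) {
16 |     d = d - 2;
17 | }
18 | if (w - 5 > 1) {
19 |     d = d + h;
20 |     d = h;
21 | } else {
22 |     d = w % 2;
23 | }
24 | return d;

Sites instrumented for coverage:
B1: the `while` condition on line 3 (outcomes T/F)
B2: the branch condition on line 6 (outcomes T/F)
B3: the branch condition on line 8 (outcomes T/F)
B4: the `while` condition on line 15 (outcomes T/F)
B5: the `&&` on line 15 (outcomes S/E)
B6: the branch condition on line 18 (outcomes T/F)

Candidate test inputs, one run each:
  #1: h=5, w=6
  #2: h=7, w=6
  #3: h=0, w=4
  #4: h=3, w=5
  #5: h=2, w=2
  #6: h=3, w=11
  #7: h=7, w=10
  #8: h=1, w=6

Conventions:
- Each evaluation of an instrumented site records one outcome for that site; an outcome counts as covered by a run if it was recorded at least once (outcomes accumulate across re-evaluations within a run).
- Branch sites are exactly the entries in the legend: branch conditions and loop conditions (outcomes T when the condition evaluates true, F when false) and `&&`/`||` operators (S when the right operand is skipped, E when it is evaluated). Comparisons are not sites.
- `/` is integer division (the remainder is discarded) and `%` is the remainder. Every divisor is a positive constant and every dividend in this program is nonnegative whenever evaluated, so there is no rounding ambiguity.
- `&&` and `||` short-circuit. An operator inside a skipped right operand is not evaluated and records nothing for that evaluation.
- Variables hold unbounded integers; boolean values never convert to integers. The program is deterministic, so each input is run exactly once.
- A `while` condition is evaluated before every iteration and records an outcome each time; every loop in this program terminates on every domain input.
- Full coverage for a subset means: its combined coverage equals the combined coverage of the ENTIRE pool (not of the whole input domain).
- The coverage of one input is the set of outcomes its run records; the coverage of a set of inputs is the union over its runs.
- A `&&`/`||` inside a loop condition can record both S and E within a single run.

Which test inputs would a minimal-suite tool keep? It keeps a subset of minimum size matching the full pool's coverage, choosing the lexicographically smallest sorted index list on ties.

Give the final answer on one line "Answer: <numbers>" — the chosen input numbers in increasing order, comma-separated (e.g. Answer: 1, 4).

input #1, h=5, w=6: events B1->T, B1->F, B2->F, B3->F, B5->E, B4->F, B6->F; outcomes B1=T, B1=F, B2=F, B3=F, B4=F, B5=E, B6=F
input #2, h=7, w=6: events B1->T, B1->F, B2->F, B3->F, B5->E, B4->F, B6->F; outcomes B1=T, B1=F, B2=F, B3=F, B4=F, B5=E, B6=F
input #3, h=0, w=4: events B1->T, B1->F, B2->F, B3->F, B5->E, B4->F, B6->F; outcomes B1=T, B1=F, B2=F, B3=F, B4=F, B5=E, B6=F
input #4, h=3, w=5: events B1->T, B1->F, B2->F, B3->F, B5->E, B4->T, B5->E, B4->T, B5->E, B4->T, B5->E, B4->T, B5->E, B4->T, ...; outcomes B1=T, B1=F, B2=F, B3=F, B4=T, B4=F, B5=S, B5=E, B6=F
input #5, h=2, w=2: events B1->T, B1->F, B2->F, B3->F, B5->S, B4->F, B6->F; outcomes B1=T, B1=F, B2=F, B3=F, B4=F, B5=S, B6=F
input #6, h=3, w=11: events B1->T, B1->F, B2->F, B3->T, B5->S, B4->F, B6->T; outcomes B1=T, B1=F, B2=F, B3=T, B4=F, B5=S, B6=T
input #7, h=7, w=10: events B1->T, B1->F, B2->F, B3->F, B5->E, B4->F, B6->T; outcomes B1=T, B1=F, B2=F, B3=F, B4=F, B5=E, B6=T
input #8, h=1, w=6: events B1->T, B1->F, B2->F, B3->F, B5->E, B4->F, B6->F; outcomes B1=T, B1=F, B2=F, B3=F, B4=F, B5=E, B6=F
the full pool covers 11 outcomes: B1=T, B1=F, B2=F, B3=T, B3=F, B4=T, B4=F, B5=S, B5=E, B6=T, B6=F
every size-1 subset falls short of the 11 outcomes (best: 9/11)
inputs {4, 6} (size 2) cover everything; no size-2 subset with a lexicographically smaller index list covers all 11

Answer: 4, 6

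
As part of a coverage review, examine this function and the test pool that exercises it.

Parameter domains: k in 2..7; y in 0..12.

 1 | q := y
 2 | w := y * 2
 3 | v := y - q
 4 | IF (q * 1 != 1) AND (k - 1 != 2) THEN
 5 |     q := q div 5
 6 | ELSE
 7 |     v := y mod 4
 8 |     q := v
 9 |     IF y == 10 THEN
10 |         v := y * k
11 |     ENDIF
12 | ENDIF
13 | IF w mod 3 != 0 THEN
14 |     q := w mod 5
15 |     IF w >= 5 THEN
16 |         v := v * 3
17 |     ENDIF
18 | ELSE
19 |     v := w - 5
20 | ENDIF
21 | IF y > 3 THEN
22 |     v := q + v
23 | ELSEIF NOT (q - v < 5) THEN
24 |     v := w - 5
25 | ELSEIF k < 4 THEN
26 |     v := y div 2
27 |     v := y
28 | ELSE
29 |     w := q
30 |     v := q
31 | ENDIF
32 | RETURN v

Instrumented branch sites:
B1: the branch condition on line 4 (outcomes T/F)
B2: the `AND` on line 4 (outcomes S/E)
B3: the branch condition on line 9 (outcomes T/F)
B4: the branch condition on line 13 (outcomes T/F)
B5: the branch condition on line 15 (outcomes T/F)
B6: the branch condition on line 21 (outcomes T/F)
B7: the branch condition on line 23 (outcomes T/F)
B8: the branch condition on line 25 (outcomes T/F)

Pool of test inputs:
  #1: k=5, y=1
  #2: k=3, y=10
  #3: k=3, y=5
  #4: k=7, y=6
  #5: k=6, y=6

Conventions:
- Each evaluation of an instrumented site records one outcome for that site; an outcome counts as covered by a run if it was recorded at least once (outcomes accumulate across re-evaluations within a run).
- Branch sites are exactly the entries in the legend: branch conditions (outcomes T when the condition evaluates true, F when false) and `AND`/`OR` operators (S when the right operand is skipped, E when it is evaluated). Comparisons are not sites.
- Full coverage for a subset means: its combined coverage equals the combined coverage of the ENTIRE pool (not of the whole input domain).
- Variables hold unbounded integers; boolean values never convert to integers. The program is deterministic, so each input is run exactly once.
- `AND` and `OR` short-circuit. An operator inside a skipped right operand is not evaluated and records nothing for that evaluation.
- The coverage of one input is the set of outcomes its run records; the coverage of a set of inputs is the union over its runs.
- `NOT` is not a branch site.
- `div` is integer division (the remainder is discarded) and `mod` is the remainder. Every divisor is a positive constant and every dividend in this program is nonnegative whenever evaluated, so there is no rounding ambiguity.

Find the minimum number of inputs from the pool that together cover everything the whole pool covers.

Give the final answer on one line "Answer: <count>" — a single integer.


run #1 (k=5, y=1) runs B2->S, B1->F, B3->F, B4->T, B5->F, B6->F, B7->F, B8->F; records B1=F, B2=S, B3=F, B4=T, B5=F, B6=F, B7=F, B8=F
run #2 (k=3, y=10) runs B2->E, B1->F, B3->T, B4->T, B5->T, B6->T; records B1=F, B2=E, B3=T, B4=T, B5=T, B6=T
run #3 (k=3, y=5) runs B2->E, B1->F, B3->F, B4->T, B5->T, B6->T; records B1=F, B2=E, B3=F, B4=T, B5=T, B6=T
run #4 (k=7, y=6) runs B2->E, B1->T, B4->F, B6->T; records B1=T, B2=E, B4=F, B6=T
run #5 (k=6, y=6) runs B2->E, B1->T, B4->F, B6->T; records B1=T, B2=E, B4=F, B6=T
pool-wide coverage (14 outcomes): B1=T, B1=F, B2=S, B2=E, B3=T, B3=F, B4=T, B4=F, B5=T, B5=F, B6=T, B6=F, B7=F, B8=F
size 1 is not enough: best union over all size-1 subsets is 8/14
size 2 is not enough: best union over all size-2 subsets is 12/14
at size 3, {1, 2, 4} reaches all 14 outcomes; every lexicographically earlier size-3 subset fails
Answer: 3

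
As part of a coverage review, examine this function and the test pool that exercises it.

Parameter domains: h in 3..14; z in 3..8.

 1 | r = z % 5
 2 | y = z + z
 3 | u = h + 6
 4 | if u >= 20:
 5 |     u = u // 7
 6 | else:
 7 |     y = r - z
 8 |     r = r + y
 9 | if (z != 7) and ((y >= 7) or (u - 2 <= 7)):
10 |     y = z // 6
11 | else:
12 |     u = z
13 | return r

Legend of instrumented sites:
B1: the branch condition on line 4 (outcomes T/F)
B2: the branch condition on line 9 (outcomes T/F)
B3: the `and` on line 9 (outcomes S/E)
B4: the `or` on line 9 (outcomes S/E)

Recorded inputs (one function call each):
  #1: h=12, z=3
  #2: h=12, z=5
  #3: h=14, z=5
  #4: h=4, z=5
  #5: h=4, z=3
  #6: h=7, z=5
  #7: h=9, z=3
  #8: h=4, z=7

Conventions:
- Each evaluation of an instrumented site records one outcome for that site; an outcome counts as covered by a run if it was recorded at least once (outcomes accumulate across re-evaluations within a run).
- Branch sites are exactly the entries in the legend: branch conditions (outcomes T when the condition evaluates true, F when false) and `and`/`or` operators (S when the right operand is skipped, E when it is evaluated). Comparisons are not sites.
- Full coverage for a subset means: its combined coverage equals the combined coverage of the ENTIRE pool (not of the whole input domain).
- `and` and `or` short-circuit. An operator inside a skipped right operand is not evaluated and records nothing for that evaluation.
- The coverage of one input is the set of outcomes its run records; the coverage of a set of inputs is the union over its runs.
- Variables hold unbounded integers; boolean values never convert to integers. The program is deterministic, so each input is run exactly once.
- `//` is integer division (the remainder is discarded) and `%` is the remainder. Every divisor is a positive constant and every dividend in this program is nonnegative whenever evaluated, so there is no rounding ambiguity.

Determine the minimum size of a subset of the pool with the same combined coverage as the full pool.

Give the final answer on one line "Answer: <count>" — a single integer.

test 1 (h=12, z=3) hits B1=F, B2=F, B3=E, B4=E
test 2 (h=12, z=5) hits B1=F, B2=F, B3=E, B4=E
test 3 (h=14, z=5) hits B1=T, B2=T, B3=E, B4=S
test 4 (h=4, z=5) hits B1=F, B2=F, B3=E, B4=E
test 5 (h=4, z=3) hits B1=F, B2=F, B3=E, B4=E
test 6 (h=7, z=5) hits B1=F, B2=F, B3=E, B4=E
test 7 (h=9, z=3) hits B1=F, B2=F, B3=E, B4=E
test 8 (h=4, z=7) hits B1=F, B2=F, B3=S
the full pool covers 8 outcomes: B1=T, B1=F, B2=T, B2=F, B3=S, B3=E, B4=S, B4=E
size 1 is not enough: best union over all size-1 subsets is 4/8
size 2 is not enough: best union over all size-2 subsets is 7/8
size 3: inputs {1, 3, 8} cover all 8 outcomes, and no lexicographically smaller subset of this size does

Answer: 3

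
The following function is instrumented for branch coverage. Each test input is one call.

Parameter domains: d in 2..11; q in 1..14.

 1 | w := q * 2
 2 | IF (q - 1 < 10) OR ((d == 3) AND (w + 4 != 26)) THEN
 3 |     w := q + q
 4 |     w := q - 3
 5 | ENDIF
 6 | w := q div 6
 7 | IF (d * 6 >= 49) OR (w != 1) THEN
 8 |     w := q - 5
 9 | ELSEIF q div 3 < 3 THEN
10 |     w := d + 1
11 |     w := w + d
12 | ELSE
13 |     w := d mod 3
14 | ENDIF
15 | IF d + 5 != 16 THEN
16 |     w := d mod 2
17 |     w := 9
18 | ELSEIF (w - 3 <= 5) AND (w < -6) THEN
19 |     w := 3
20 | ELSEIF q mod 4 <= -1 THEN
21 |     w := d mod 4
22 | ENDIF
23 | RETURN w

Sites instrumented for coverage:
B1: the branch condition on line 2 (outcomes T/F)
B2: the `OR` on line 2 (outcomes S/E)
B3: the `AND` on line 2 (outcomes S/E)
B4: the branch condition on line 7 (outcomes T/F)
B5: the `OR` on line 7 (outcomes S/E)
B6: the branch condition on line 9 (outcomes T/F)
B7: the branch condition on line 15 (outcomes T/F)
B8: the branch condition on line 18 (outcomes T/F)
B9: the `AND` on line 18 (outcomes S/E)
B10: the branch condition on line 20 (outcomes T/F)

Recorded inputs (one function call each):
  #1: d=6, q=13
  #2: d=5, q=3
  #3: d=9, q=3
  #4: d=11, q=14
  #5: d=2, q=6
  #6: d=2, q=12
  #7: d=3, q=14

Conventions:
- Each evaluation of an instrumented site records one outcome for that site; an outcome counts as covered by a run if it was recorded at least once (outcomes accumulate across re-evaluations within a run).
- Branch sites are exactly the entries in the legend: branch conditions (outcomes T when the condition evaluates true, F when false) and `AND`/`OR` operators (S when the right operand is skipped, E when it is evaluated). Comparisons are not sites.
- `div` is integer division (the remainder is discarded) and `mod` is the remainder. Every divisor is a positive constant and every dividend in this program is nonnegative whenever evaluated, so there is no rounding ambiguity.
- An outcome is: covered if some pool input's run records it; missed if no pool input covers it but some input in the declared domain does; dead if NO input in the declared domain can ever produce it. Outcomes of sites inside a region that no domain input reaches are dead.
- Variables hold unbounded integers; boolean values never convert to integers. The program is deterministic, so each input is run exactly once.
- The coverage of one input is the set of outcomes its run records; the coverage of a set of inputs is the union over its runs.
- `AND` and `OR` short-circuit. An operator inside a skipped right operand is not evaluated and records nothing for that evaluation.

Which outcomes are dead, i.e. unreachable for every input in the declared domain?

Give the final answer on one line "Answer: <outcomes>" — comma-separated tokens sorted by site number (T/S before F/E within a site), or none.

sweeping the full domain (140 inputs) for each outcome:
  B8=T: no domain input ever produces it -> dead
  B10=T: no domain input ever produces it -> dead
  reachable outcomes have witnesses, e.g. B1=T (e.g. d=2, q=1), B1=F (e.g. d=2, q=11), B2=S (e.g. d=2, q=1), B2=E (e.g. d=2, q=11)

Answer: B8=T, B10=T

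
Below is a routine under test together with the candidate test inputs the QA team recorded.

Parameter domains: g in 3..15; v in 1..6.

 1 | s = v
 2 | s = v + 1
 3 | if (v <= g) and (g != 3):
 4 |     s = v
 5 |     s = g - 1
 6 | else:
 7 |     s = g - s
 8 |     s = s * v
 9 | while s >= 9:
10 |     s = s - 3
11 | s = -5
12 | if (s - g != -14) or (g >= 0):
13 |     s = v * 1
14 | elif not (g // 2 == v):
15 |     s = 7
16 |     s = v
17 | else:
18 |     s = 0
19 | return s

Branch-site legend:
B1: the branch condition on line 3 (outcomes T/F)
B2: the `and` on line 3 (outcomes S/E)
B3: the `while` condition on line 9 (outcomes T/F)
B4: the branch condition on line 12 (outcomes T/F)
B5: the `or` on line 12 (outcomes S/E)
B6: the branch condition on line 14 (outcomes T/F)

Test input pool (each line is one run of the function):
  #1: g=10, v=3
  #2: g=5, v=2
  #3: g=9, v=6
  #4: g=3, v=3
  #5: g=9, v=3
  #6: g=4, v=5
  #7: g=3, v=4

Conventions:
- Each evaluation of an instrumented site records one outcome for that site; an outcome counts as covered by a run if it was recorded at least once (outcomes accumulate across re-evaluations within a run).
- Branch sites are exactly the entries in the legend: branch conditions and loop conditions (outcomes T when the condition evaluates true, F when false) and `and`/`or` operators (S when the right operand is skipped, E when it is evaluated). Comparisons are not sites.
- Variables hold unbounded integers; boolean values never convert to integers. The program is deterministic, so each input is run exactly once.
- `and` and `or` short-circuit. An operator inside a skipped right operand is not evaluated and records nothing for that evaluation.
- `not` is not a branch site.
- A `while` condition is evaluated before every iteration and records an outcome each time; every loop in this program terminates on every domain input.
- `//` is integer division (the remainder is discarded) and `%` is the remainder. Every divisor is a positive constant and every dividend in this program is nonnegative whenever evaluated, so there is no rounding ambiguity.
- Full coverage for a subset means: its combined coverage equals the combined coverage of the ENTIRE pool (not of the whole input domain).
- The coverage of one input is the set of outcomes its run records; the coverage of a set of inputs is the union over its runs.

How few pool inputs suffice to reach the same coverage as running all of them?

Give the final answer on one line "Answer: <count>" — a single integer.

test 1 (g=10, v=3) hits B1=T, B2=E, B3=T, B3=F, B4=T, B5=S
test 2 (g=5, v=2) hits B1=T, B2=E, B3=F, B4=T, B5=S
test 3 (g=9, v=6) hits B1=T, B2=E, B3=F, B4=T, B5=E
test 4 (g=3, v=3) hits B1=F, B2=E, B3=F, B4=T, B5=S
test 5 (g=9, v=3) hits B1=T, B2=E, B3=F, B4=T, B5=E
test 6 (g=4, v=5) hits B1=F, B2=S, B3=F, B4=T, B5=S
test 7 (g=3, v=4) hits B1=F, B2=S, B3=F, B4=T, B5=S
pool-wide coverage (9 outcomes): B1=T, B1=F, B2=S, B2=E, B3=T, B3=F, B4=T, B5=S, B5=E
every size-1 subset falls short of the 9 outcomes (best: 6/9)
every size-2 subset falls short of the 9 outcomes (best: 8/9)
at size 3, {1, 3, 6} reaches all 9 outcomes; every lexicographically earlier size-3 subset fails

Answer: 3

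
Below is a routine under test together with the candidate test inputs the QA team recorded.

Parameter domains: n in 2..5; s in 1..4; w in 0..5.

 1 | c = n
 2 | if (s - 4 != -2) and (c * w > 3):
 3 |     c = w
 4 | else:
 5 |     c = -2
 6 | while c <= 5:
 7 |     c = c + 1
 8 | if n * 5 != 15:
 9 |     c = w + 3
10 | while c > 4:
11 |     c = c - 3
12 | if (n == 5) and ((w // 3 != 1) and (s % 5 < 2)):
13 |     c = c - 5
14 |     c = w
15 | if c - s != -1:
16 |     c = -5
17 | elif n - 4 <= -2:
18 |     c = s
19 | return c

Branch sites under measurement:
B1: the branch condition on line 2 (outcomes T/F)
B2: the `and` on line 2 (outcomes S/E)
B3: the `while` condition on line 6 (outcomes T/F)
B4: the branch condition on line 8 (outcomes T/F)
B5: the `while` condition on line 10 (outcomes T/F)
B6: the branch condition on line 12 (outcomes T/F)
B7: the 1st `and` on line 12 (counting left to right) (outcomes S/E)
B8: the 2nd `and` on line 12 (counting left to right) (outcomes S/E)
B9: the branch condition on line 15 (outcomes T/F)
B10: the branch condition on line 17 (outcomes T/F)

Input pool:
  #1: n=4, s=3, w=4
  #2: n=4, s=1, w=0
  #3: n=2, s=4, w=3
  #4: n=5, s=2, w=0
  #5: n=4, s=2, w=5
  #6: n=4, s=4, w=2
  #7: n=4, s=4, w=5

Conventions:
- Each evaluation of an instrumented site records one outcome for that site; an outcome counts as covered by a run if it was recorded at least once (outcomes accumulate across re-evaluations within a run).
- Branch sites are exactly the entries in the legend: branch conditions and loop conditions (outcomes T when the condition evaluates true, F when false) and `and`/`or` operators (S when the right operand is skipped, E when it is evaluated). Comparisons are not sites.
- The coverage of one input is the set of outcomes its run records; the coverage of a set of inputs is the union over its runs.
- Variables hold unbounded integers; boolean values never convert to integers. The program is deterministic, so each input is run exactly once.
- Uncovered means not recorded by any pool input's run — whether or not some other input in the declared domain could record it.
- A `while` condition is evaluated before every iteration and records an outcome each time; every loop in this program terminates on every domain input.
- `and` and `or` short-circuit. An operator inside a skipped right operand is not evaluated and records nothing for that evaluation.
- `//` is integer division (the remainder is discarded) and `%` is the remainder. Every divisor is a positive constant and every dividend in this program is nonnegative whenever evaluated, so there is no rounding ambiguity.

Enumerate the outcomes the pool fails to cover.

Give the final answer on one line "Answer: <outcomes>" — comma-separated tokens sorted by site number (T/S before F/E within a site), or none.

#1 (n=4, s=3, w=4) -> B2->E, B1->T, B3->T, B3->T, B3->F, B4->T, B5->T, B5->F, B7->S, B6->F, B9->T; covered: B1=T, B2=E, B3=T, B3=F, B4=T, B5=T, B5=F, B6=F, B7=S, B9=T
#2 (n=4, s=1, w=0) -> B2->E, B1->F, B3->T, B3->T, B3->T, B3->T, B3->T, B3->T, B3->T, B3->T, B3->F, B4->T, B5->F, B7->S, ...; covered: B1=F, B2=E, B3=T, B3=F, B4=T, B5=F, B6=F, B7=S, B9=T
#3 (n=2, s=4, w=3) -> B2->E, B1->T, B3->T, B3->T, B3->T, B3->F, B4->T, B5->T, B5->F, B7->S, B6->F, B9->F, B10->T; covered: B1=T, B2=E, B3=T, B3=F, B4=T, B5=T, B5=F, B6=F, B7=S, B9=F, B10=T
#4 (n=5, s=2, w=0) -> B2->S, B1->F, B3->T, B3->T, B3->T, B3->T, B3->T, B3->T, B3->T, B3->T, B3->F, B4->T, B5->F, B7->E, ...; covered: B1=F, B2=S, B3=T, B3=F, B4=T, B5=F, B6=F, B7=E, B8=E, B9=T
#5 (n=4, s=2, w=5) -> B2->S, B1->F, B3->T, B3->T, B3->T, B3->T, B3->T, B3->T, B3->T, B3->T, B3->F, B4->T, B5->T, B5->T, ...; covered: B1=F, B2=S, B3=T, B3=F, B4=T, B5=T, B5=F, B6=F, B7=S, B9=T
#6 (n=4, s=4, w=2) -> B2->E, B1->T, B3->T, B3->T, B3->T, B3->T, B3->F, B4->T, B5->T, B5->F, B7->S, B6->F, B9->T; covered: B1=T, B2=E, B3=T, B3=F, B4=T, B5=T, B5=F, B6=F, B7=S, B9=T
#7 (n=4, s=4, w=5) -> B2->E, B1->T, B3->T, B3->F, B4->T, B5->T, B5->T, B5->F, B7->S, B6->F, B9->T; covered: B1=T, B2=E, B3=T, B3=F, B4=T, B5=T, B5=F, B6=F, B7=S, B9=T
union over the pool: B1=T, B1=F, B2=S, B2=E, B3=T, B3=F, B4=T, B5=T, B5=F, B6=F, B7=S, B7=E, B8=E, B9=T, B9=F, B10=T
uncovered (4 of 20): B4=F, B6=T, B8=S, B10=F

Answer: B4=F, B6=T, B8=S, B10=F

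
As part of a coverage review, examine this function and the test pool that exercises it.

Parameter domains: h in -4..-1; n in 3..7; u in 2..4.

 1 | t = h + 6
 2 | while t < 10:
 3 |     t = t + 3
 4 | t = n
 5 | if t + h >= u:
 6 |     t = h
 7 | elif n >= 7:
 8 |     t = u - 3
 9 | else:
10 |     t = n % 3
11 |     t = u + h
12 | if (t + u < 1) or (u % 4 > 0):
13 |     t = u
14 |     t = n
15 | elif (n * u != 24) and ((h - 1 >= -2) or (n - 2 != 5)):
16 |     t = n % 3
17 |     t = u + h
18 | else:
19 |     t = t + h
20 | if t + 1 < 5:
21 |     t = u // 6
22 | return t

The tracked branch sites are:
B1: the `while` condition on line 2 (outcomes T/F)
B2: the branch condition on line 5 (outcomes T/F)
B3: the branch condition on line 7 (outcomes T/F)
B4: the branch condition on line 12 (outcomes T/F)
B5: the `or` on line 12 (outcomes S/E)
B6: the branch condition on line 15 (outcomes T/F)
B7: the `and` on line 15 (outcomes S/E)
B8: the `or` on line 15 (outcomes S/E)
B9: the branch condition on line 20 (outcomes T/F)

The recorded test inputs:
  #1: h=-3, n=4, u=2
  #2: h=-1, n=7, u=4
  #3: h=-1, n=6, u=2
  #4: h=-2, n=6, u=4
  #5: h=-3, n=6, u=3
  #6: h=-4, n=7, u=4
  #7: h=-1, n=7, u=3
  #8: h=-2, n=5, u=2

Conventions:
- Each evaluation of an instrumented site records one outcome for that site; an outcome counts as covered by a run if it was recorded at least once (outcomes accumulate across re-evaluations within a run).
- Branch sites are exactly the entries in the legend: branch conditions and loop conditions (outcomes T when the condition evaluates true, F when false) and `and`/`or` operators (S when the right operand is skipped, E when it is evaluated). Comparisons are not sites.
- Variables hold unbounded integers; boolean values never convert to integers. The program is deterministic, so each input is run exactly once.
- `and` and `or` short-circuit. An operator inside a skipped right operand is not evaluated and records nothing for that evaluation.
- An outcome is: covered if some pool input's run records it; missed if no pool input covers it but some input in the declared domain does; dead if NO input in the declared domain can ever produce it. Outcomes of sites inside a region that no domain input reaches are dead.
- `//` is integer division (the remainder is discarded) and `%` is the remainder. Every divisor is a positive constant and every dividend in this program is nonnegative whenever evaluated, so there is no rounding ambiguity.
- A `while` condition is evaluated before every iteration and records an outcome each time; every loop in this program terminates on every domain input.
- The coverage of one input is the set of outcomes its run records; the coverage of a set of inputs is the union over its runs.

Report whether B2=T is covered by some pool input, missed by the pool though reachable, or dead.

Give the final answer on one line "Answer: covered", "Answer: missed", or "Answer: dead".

B2=T is recorded by pool input(s) 2, 3, 4, 5, 7, 8 -> covered

Answer: covered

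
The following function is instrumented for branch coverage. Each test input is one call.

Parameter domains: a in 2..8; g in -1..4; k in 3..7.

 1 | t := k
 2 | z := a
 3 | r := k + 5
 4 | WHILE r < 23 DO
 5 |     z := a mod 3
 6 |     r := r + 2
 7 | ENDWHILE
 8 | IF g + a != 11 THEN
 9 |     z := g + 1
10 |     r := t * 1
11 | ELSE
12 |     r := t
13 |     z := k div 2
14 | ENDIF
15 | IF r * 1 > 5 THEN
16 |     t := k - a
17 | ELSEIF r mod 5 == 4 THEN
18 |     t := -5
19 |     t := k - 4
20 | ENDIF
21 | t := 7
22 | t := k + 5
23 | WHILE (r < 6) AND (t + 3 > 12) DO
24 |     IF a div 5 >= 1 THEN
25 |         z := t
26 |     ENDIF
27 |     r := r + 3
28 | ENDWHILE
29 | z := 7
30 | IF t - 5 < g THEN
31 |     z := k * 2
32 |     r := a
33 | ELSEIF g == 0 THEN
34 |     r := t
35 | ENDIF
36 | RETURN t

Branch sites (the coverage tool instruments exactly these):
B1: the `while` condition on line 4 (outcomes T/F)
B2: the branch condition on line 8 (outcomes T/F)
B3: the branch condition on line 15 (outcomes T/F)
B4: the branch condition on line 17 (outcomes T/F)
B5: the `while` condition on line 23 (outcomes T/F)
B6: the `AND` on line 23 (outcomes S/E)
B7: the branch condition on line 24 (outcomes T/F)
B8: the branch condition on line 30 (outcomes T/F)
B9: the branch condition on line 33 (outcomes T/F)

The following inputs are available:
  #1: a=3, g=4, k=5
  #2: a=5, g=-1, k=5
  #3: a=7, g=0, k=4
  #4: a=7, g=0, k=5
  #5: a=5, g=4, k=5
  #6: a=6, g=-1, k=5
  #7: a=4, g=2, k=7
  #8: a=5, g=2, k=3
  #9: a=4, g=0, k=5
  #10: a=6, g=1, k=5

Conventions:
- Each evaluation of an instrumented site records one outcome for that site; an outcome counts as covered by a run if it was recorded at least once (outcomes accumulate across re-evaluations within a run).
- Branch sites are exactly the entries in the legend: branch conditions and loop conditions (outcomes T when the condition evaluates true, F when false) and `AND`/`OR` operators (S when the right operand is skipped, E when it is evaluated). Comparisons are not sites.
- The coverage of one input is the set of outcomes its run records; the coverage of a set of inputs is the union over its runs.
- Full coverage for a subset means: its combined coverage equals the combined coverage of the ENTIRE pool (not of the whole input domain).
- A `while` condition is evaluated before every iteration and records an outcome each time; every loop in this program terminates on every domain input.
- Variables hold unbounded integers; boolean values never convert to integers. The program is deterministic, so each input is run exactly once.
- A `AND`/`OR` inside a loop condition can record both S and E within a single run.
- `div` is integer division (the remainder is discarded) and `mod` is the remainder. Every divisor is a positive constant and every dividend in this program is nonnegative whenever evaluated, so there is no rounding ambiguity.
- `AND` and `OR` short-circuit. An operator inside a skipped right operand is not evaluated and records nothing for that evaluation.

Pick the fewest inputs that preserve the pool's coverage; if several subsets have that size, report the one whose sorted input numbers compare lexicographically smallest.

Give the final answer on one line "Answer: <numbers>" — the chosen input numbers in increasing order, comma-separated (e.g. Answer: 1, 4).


input #1 (a=3, g=4, k=5): covers B1=T, B1=F, B2=T, B3=F, B4=F, B5=T, B5=F, B6=S, B6=E, B7=F, B8=F, B9=F
input #2 (a=5, g=-1, k=5): covers B1=T, B1=F, B2=T, B3=F, B4=F, B5=T, B5=F, B6=S, B6=E, B7=T, B8=F, B9=F
input #3 (a=7, g=0, k=4): covers B1=T, B1=F, B2=T, B3=F, B4=T, B5=F, B6=E, B8=F, B9=T
input #4 (a=7, g=0, k=5): covers B1=T, B1=F, B2=T, B3=F, B4=F, B5=T, B5=F, B6=S, B6=E, B7=T, B8=F, B9=T
input #5 (a=5, g=4, k=5): covers B1=T, B1=F, B2=T, B3=F, B4=F, B5=T, B5=F, B6=S, B6=E, B7=T, B8=F, B9=F
input #6 (a=6, g=-1, k=5): covers B1=T, B1=F, B2=T, B3=F, B4=F, B5=T, B5=F, B6=S, B6=E, B7=T, B8=F, B9=F
input #7 (a=4, g=2, k=7): covers B1=T, B1=F, B2=T, B3=T, B5=F, B6=S, B8=F, B9=F
input #8 (a=5, g=2, k=3): covers B1=T, B1=F, B2=T, B3=F, B4=F, B5=F, B6=E, B8=F, B9=F
input #9 (a=4, g=0, k=5): covers B1=T, B1=F, B2=T, B3=F, B4=F, B5=T, B5=F, B6=S, B6=E, B7=F, B8=F, B9=T
input #10 (a=6, g=1, k=5): covers B1=T, B1=F, B2=T, B3=F, B4=F, B5=T, B5=F, B6=S, B6=E, B7=T, B8=F, B9=F
union over all inputs: B1=T, B1=F, B2=T, B3=T, B3=F, B4=T, B4=F, B5=T, B5=F, B6=S, B6=E, B7=T, B7=F, B8=F, B9=T, B9=F (16 outcomes)
size 1 is not enough: best union over all size-1 subsets is 12/16
size 2 is not enough: best union over all size-2 subsets is 14/16
size 3 is not enough: best union over all size-3 subsets is 15/16
size 4: inputs {1, 2, 3, 7} cover all 16 outcomes, and no lexicographically smaller subset of this size does
Answer: 1, 2, 3, 7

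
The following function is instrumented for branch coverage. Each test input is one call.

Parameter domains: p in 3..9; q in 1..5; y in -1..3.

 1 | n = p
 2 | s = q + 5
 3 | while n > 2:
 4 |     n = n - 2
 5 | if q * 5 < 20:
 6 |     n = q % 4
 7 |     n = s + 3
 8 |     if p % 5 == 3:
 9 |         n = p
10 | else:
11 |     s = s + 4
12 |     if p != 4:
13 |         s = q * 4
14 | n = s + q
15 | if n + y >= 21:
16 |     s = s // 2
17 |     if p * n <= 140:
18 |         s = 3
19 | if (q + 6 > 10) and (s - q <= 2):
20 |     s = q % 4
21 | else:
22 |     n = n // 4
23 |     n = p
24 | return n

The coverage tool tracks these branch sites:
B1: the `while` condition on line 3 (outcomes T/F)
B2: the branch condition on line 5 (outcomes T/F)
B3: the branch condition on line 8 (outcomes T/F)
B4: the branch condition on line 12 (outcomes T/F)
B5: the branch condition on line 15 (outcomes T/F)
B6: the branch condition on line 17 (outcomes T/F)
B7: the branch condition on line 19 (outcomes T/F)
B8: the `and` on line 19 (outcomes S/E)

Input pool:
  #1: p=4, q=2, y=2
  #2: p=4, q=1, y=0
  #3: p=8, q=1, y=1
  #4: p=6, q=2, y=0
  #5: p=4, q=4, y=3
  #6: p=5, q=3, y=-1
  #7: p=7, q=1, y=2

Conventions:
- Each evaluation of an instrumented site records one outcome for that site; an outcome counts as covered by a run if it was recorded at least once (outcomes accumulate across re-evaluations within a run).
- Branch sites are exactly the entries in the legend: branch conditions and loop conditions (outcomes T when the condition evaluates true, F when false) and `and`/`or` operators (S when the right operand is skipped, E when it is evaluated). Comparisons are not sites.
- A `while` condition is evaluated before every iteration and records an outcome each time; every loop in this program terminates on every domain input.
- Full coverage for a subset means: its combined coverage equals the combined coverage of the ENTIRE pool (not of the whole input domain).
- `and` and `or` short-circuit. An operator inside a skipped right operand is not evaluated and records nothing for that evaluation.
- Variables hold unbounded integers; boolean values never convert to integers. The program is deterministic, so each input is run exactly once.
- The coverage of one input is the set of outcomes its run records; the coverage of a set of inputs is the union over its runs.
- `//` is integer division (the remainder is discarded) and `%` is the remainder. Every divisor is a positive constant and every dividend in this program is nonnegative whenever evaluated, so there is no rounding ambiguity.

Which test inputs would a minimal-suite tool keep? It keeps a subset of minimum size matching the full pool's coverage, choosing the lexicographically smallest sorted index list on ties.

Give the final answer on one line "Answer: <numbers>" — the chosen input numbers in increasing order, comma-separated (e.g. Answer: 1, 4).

input #1 (p=4, q=2, y=2): events B1->T, B1->F, B2->T, B3->F, B5->F, B8->S, B7->F; covers B1=T, B1=F, B2=T, B3=F, B5=F, B7=F, B8=S
input #2 (p=4, q=1, y=0): events B1->T, B1->F, B2->T, B3->F, B5->F, B8->S, B7->F; covers B1=T, B1=F, B2=T, B3=F, B5=F, B7=F, B8=S
input #3 (p=8, q=1, y=1): events B1->T, B1->T, B1->T, B1->F, B2->T, B3->T, B5->F, B8->S, B7->F; covers B1=T, B1=F, B2=T, B3=T, B5=F, B7=F, B8=S
input #4 (p=6, q=2, y=0): events B1->T, B1->T, B1->F, B2->T, B3->F, B5->F, B8->S, B7->F; covers B1=T, B1=F, B2=T, B3=F, B5=F, B7=F, B8=S
input #5 (p=4, q=4, y=3): events B1->T, B1->F, B2->F, B4->F, B5->F, B8->S, B7->F; covers B1=T, B1=F, B2=F, B4=F, B5=F, B7=F, B8=S
input #6 (p=5, q=3, y=-1): events B1->T, B1->T, B1->F, B2->T, B3->F, B5->F, B8->S, B7->F; covers B1=T, B1=F, B2=T, B3=F, B5=F, B7=F, B8=S
input #7 (p=7, q=1, y=2): events B1->T, B1->T, B1->T, B1->F, B2->T, B3->F, B5->F, B8->S, B7->F; covers B1=T, B1=F, B2=T, B3=F, B5=F, B7=F, B8=S
together the pool reaches 10 outcomes: B1=T, B1=F, B2=T, B2=F, B3=T, B3=F, B4=F, B5=F, B7=F, B8=S
every size-1 subset falls short of the 10 outcomes (best: 7/10)
every size-2 subset falls short of the 10 outcomes (best: 9/10)
size 3: inputs {1, 3, 5} cover all 10 outcomes, and no lexicographically smaller subset of this size does

Answer: 1, 3, 5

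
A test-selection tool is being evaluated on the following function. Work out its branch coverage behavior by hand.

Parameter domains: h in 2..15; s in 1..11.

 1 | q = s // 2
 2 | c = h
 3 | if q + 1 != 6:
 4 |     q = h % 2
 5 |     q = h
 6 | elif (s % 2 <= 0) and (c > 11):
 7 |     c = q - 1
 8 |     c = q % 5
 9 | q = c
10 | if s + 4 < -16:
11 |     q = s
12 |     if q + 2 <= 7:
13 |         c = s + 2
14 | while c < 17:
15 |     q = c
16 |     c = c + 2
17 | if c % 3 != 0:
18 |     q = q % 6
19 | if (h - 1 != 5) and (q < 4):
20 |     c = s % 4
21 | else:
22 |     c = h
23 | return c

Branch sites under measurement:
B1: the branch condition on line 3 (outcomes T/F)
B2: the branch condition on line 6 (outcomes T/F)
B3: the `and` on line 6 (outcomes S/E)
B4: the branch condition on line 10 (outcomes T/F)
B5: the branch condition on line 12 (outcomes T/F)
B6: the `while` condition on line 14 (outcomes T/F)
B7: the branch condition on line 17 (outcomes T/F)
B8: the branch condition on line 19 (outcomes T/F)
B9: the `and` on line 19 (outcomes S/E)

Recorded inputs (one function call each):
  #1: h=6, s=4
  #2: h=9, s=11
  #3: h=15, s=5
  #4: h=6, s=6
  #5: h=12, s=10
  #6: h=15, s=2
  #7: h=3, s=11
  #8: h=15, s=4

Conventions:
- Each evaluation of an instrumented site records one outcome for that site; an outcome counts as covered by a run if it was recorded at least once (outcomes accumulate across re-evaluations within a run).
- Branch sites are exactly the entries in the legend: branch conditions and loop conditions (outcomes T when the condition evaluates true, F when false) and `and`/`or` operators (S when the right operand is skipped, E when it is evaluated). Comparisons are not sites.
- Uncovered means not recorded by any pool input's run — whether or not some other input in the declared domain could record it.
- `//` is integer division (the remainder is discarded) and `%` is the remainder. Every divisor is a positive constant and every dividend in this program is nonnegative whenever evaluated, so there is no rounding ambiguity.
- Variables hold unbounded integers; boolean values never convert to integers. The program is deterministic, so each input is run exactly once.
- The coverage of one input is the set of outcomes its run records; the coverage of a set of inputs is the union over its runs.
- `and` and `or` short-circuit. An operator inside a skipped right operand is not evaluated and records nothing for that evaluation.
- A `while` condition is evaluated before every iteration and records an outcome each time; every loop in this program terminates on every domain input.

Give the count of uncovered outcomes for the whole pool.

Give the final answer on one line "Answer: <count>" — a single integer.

#1 (h=6, s=4) -> B1->T, B4->F, B6->T, B6->T, B6->T, B6->T, B6->T, B6->T, B6->F, B7->F, B9->S, B8->F; covered: B1=T, B4=F, B6=T, B6=F, B7=F, B8=F, B9=S
#2 (h=9, s=11) -> B1->F, B3->S, B2->F, B4->F, B6->T, B6->T, B6->T, B6->T, B6->F, B7->T, B9->E, B8->T; covered: B1=F, B2=F, B3=S, B4=F, B6=T, B6=F, B7=T, B8=T, B9=E
#3 (h=15, s=5) -> B1->T, B4->F, B6->T, B6->F, B7->T, B9->E, B8->T; covered: B1=T, B4=F, B6=T, B6=F, B7=T, B8=T, B9=E
#4 (h=6, s=6) -> B1->T, B4->F, B6->T, B6->T, B6->T, B6->T, B6->T, B6->T, B6->F, B7->F, B9->S, B8->F; covered: B1=T, B4=F, B6=T, B6=F, B7=F, B8=F, B9=S
#5 (h=12, s=10) -> B1->F, B3->E, B2->T, B4->F, B6->T, B6->T, B6->T, B6->T, B6->T, B6->T, B6->T, B6->T, B6->T, B6->F, ...; covered: B1=F, B2=T, B3=E, B4=F, B6=T, B6=F, B7=F, B8=F, B9=E
#6 (h=15, s=2) -> B1->T, B4->F, B6->T, B6->F, B7->T, B9->E, B8->T; covered: B1=T, B4=F, B6=T, B6=F, B7=T, B8=T, B9=E
#7 (h=3, s=11) -> B1->F, B3->S, B2->F, B4->F, B6->T, B6->T, B6->T, B6->T, B6->T, B6->T, B6->T, B6->F, B7->T, B9->E, ...; covered: B1=F, B2=F, B3=S, B4=F, B6=T, B6=F, B7=T, B8=T, B9=E
#8 (h=15, s=4) -> B1->T, B4->F, B6->T, B6->F, B7->T, B9->E, B8->T; covered: B1=T, B4=F, B6=T, B6=F, B7=T, B8=T, B9=E
union over the pool: B1=T, B1=F, B2=T, B2=F, B3=S, B3=E, B4=F, B6=T, B6=F, B7=T, B7=F, B8=T, B8=F, B9=S, B9=E
uncovered (3 of 18): B4=T, B5=T, B5=F

Answer: 3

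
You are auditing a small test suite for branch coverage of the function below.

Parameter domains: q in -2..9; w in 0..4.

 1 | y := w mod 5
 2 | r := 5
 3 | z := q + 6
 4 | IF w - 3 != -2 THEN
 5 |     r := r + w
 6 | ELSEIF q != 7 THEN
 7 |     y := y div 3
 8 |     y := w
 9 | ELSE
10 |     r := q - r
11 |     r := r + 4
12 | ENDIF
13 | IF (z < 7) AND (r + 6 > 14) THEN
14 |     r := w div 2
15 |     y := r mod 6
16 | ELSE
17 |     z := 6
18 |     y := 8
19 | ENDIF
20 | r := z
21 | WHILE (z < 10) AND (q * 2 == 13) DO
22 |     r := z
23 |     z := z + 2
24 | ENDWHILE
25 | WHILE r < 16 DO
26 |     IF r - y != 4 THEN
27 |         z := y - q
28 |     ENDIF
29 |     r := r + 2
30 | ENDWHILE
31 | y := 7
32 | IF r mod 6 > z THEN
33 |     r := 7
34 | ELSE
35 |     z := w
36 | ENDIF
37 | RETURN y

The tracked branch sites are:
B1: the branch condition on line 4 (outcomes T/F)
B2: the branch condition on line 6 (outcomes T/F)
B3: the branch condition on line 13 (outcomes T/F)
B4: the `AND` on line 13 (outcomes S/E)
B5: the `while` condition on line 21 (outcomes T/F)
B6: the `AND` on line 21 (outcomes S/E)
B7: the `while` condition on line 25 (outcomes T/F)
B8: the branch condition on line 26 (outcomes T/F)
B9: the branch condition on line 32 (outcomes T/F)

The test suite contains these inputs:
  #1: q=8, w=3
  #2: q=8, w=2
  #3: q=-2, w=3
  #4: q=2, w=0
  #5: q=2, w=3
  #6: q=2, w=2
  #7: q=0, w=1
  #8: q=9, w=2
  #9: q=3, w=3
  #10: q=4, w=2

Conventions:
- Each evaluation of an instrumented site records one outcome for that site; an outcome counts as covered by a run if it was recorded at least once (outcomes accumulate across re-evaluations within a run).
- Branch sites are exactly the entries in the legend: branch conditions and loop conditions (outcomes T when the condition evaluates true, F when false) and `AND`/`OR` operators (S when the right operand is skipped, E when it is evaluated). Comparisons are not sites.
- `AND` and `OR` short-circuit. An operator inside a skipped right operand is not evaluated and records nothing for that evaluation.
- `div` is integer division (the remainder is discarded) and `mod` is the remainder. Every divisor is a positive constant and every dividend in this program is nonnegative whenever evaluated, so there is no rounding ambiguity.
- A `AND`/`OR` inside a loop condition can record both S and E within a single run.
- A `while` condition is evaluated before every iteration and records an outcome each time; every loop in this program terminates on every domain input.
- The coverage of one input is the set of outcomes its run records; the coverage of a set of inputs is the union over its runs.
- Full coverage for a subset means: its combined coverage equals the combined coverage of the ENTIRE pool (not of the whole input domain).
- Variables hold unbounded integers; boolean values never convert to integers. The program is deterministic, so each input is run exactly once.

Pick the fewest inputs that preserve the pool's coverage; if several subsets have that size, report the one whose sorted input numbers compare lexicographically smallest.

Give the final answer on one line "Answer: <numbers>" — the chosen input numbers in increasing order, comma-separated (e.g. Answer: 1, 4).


run #1 (q=8, w=3) runs B1->T, B4->S, B3->F, B6->E, B5->F, B7->T, B8->T, B7->T, B8->T, B7->T, B8->T, B7->T, B8->F, B7->T, ...; records B1=T, B3=F, B4=S, B5=F, B6=E, B7=T, B7=F, B8=T, B8=F, B9=T
run #2 (q=8, w=2) runs B1->T, B4->S, B3->F, B6->E, B5->F, B7->T, B8->T, B7->T, B8->T, B7->T, B8->T, B7->T, B8->F, B7->T, ...; records B1=T, B3=F, B4=S, B5=F, B6=E, B7=T, B7=F, B8=T, B8=F, B9=T
run #3 (q=-2, w=3) runs B1->T, B4->E, B3->F, B6->E, B5->F, B7->T, B8->T, B7->T, B8->T, B7->T, B8->T, B7->T, B8->F, B7->T, ...; records B1=T, B3=F, B4=E, B5=F, B6=E, B7=T, B7=F, B8=T, B8=F, B9=F
run #4 (q=2, w=0) runs B1->T, B4->S, B3->F, B6->E, B5->F, B7->T, B8->T, B7->T, B8->T, B7->T, B8->T, B7->T, B8->F, B7->T, ...; records B1=T, B3=F, B4=S, B5=F, B6=E, B7=T, B7=F, B8=T, B8=F, B9=F
run #5 (q=2, w=3) runs B1->T, B4->S, B3->F, B6->E, B5->F, B7->T, B8->T, B7->T, B8->T, B7->T, B8->T, B7->T, B8->F, B7->T, ...; records B1=T, B3=F, B4=S, B5=F, B6=E, B7=T, B7=F, B8=T, B8=F, B9=F
run #6 (q=2, w=2) runs B1->T, B4->S, B3->F, B6->E, B5->F, B7->T, B8->T, B7->T, B8->T, B7->T, B8->T, B7->T, B8->F, B7->T, ...; records B1=T, B3=F, B4=S, B5=F, B6=E, B7=T, B7=F, B8=T, B8=F, B9=F
run #7 (q=0, w=1) runs B1->F, B2->T, B4->E, B3->F, B6->E, B5->F, B7->T, B8->T, B7->T, B8->T, B7->T, B8->T, B7->T, B8->F, ...; records B1=F, B2=T, B3=F, B4=E, B5=F, B6=E, B7=T, B7=F, B8=T, B8=F, B9=F
run #8 (q=9, w=2) runs B1->T, B4->S, B3->F, B6->E, B5->F, B7->T, B8->T, B7->T, B8->T, B7->T, B8->T, B7->T, B8->F, B7->T, ...; records B1=T, B3=F, B4=S, B5=F, B6=E, B7=T, B7=F, B8=T, B8=F, B9=T
run #9 (q=3, w=3) runs B1->T, B4->S, B3->F, B6->E, B5->F, B7->T, B8->T, B7->T, B8->T, B7->T, B8->T, B7->T, B8->F, B7->T, ...; records B1=T, B3=F, B4=S, B5=F, B6=E, B7=T, B7=F, B8=T, B8=F, B9=F
run #10 (q=4, w=2) runs B1->T, B4->S, B3->F, B6->E, B5->F, B7->T, B8->T, B7->T, B8->T, B7->T, B8->T, B7->T, B8->F, B7->T, ...; records B1=T, B3=F, B4=S, B5=F, B6=E, B7=T, B7=F, B8=T, B8=F, B9=F
together the pool reaches 14 outcomes: B1=T, B1=F, B2=T, B3=F, B4=S, B4=E, B5=F, B6=E, B7=T, B7=F, B8=T, B8=F, B9=T, B9=F
size 1 is not enough: best union over all size-1 subsets is 11/14
the canonical winner is {1, 7}: size 2, full 14-outcome coverage, earliest index list among size-2 covers
Answer: 1, 7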